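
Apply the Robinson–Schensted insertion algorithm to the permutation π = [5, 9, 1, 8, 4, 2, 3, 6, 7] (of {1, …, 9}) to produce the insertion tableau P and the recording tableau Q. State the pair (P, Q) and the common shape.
P = [1, 2, 3, 6, 7] / [4, 8] / [5] / [9];  Q = [1, 2, 7, 8, 9] / [3, 4] / [5] / [6];  common shape = (5, 2, 1, 1)

Row-insert the values π_1, π_2, … into P one at a time, bumping the leftmost entry strictly greater than the inserted value down to the next row. The recording tableau Q records, in position (i, j), the step at which that cell was added to P.
  Insert 5 (step 1): P = [5];  Q = [1]
  Insert 9 (step 2): P = [5, 9];  Q = [1, 2]
  Insert 1 (step 3): P = [1, 9] / [5];  Q = [1, 2] / [3]
  Insert 8 (step 4): P = [1, 8] / [5, 9];  Q = [1, 2] / [3, 4]
  Insert 4 (step 5): P = [1, 4] / [5, 8] / [9];  Q = [1, 2] / [3, 4] / [5]
  Insert 2 (step 6): P = [1, 2] / [4, 8] / [5] / [9];  Q = [1, 2] / [3, 4] / [5] / [6]
  Insert 3 (step 7): P = [1, 2, 3] / [4, 8] / [5] / [9];  Q = [1, 2, 7] / [3, 4] / [5] / [6]
  Insert 6 (step 8): P = [1, 2, 3, 6] / [4, 8] / [5] / [9];  Q = [1, 2, 7, 8] / [3, 4] / [5] / [6]
  Insert 7 (step 9): P = [1, 2, 3, 6, 7] / [4, 8] / [5] / [9];  Q = [1, 2, 7, 8, 9] / [3, 4] / [5] / [6]
Final shape: (5, 2, 1, 1).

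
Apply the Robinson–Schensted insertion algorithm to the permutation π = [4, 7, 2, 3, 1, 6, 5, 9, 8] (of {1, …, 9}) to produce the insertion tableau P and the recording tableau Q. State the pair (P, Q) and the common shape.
P = [1, 3, 5, 8] / [2, 6, 9] / [4, 7];  Q = [1, 2, 6, 8] / [3, 4, 9] / [5, 7];  common shape = (4, 3, 2)

Row-insert the values π_1, π_2, … into P one at a time, bumping the leftmost entry strictly greater than the inserted value down to the next row. The recording tableau Q records, in position (i, j), the step at which that cell was added to P.
  Insert 4 (step 1): P = [4];  Q = [1]
  Insert 7 (step 2): P = [4, 7];  Q = [1, 2]
  Insert 2 (step 3): P = [2, 7] / [4];  Q = [1, 2] / [3]
  Insert 3 (step 4): P = [2, 3] / [4, 7];  Q = [1, 2] / [3, 4]
  Insert 1 (step 5): P = [1, 3] / [2, 7] / [4];  Q = [1, 2] / [3, 4] / [5]
  Insert 6 (step 6): P = [1, 3, 6] / [2, 7] / [4];  Q = [1, 2, 6] / [3, 4] / [5]
  Insert 5 (step 7): P = [1, 3, 5] / [2, 6] / [4, 7];  Q = [1, 2, 6] / [3, 4] / [5, 7]
  Insert 9 (step 8): P = [1, 3, 5, 9] / [2, 6] / [4, 7];  Q = [1, 2, 6, 8] / [3, 4] / [5, 7]
  Insert 8 (step 9): P = [1, 3, 5, 8] / [2, 6, 9] / [4, 7];  Q = [1, 2, 6, 8] / [3, 4, 9] / [5, 7]
Final shape: (4, 3, 2).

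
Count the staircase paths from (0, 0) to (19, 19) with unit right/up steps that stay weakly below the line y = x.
C_19 = 1767263190

These NE paths below the diagonal are counted by the Catalan number C_n = (1/(n + 1)) · C(2n, n). For n = 19: C_19 = (1/20) · C(38, 19) = 35345263800/20 = 1767263190.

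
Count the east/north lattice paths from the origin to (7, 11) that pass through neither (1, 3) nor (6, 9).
Number of paths = 10341

Inclusion–exclusion. Total paths: C(18, 7) = 31824. Through P₁: C(4, 1)·C(14, 6) = 12012. Through P₂: C(15, 6)·C(3, 1) = 15015. Since P₁ is strictly southwest of P₂, a monotone path through both must visit P₁ then P₂; paths through both = C(4, 1)·C(11, 5)·C(3, 1) = 5544. Avoid both = 31824 − 12012 − 15015 + 5544 = 10341.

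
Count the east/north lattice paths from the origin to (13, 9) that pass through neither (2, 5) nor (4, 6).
Number of paths = 436415

Inclusion–exclusion. Total paths: C(22, 13) = 497420. Through P₁: C(7, 2)·C(15, 11) = 28665. Through P₂: C(10, 4)·C(12, 9) = 46200. Since P₁ is strictly southwest of P₂, a monotone path through both must visit P₁ then P₂; paths through both = C(7, 2)·C(3, 2)·C(12, 9) = 13860. Avoid both = 497420 − 28665 − 46200 + 13860 = 436415.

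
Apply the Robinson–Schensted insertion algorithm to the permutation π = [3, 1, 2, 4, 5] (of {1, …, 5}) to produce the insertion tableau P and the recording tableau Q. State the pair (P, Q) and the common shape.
P = [1, 2, 4, 5] / [3];  Q = [1, 3, 4, 5] / [2];  common shape = (4, 1)

Row-insert the values π_1, π_2, … into P one at a time, bumping the leftmost entry strictly greater than the inserted value down to the next row. The recording tableau Q records, in position (i, j), the step at which that cell was added to P.
  Insert 3 (step 1): P = [3];  Q = [1]
  Insert 1 (step 2): P = [1] / [3];  Q = [1] / [2]
  Insert 2 (step 3): P = [1, 2] / [3];  Q = [1, 3] / [2]
  Insert 4 (step 4): P = [1, 2, 4] / [3];  Q = [1, 3, 4] / [2]
  Insert 5 (step 5): P = [1, 2, 4, 5] / [3];  Q = [1, 3, 4, 5] / [2]
Final shape: (4, 1).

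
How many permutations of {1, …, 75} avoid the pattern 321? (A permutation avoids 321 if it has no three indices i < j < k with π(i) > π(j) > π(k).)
C_75 = 1221395654430378811828760722007962130791020

These 321-avoiding permutations are counted by the Catalan number C_n = (1/(n + 1)) · C(2n, n). For n = 75: C_75 = (1/76) · C(150, 75) = 92826069736708789698985814872605121940117520/76 = 1221395654430378811828760722007962130791020.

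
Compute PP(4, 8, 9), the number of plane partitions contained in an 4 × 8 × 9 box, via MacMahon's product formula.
PP(4, 8, 9) = 151561524301616

Evaluate the triple product over i = 1..4, j = 1..8, k = 1..9. The factors are (2/1) · (3/2) · (4/3) · (5/4) · (6/5) · (7/6) · (8/7) · (9/8) · … (288 factors total). The numerators and denominators telescope so the product is an integer; carrying out the multiplication exactly gives PP(4, 8, 9) = 151561524301616.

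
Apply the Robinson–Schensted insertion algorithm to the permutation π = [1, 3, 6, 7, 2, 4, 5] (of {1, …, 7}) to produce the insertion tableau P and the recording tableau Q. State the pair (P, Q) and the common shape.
P = [1, 2, 4, 5] / [3, 6, 7];  Q = [1, 2, 3, 4] / [5, 6, 7];  common shape = (4, 3)

Row-insert the values π_1, π_2, … into P one at a time, bumping the leftmost entry strictly greater than the inserted value down to the next row. The recording tableau Q records, in position (i, j), the step at which that cell was added to P.
  Insert 1 (step 1): P = [1];  Q = [1]
  Insert 3 (step 2): P = [1, 3];  Q = [1, 2]
  Insert 6 (step 3): P = [1, 3, 6];  Q = [1, 2, 3]
  Insert 7 (step 4): P = [1, 3, 6, 7];  Q = [1, 2, 3, 4]
  Insert 2 (step 5): P = [1, 2, 6, 7] / [3];  Q = [1, 2, 3, 4] / [5]
  Insert 4 (step 6): P = [1, 2, 4, 7] / [3, 6];  Q = [1, 2, 3, 4] / [5, 6]
  Insert 5 (step 7): P = [1, 2, 4, 5] / [3, 6, 7];  Q = [1, 2, 3, 4] / [5, 6, 7]
Final shape: (4, 3).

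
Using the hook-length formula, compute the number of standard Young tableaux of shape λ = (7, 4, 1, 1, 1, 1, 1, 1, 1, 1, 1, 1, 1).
# SYT of shape (7, 4, 1, 1, 1, 1, 1, 1, 1, 1, 1, 1, 1) = 13069056

Hook-length formula: f^λ = n! / Π hook(c), product over all cells c of the Young diagram. For λ = (7, 4, 1, 1, 1, 1, 1, 1, 1, 1, 1, 1, 1), n = 22 boxes. Hook lengths by row (left-to-right, top-to-bottom): [19, 7, 6, 5, 3, 2, 1]; [15, 3, 2, 1]; [11]; [10]; [9]; [8]; [7]; [6]; [5]; [4]; [3]; [2]; [1]. Product of hooks = 86004737280000. So f^λ = 22! / 86004737280000 = 1124000727777607680000 / 86004737280000 = 13069056.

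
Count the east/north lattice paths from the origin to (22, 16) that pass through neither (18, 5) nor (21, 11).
Number of paths = 21436855761

Inclusion–exclusion. Total paths: C(38, 22) = 22239974430. Through P₁: C(23, 18)·C(15, 4) = 45930885. Through P₂: C(32, 21)·C(6, 1) = 774146880. Since P₁ is strictly southwest of P₂, a monotone path through both must visit P₁ then P₂; paths through both = C(23, 18)·C(9, 3)·C(6, 1) = 16959096. Avoid both = 22239974430 − 45930885 − 774146880 + 16959096 = 21436855761.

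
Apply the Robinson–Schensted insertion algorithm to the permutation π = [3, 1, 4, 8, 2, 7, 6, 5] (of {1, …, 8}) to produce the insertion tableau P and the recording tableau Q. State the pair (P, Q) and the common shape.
P = [1, 2, 5] / [3, 4, 6] / [7] / [8];  Q = [1, 3, 4] / [2, 5, 6] / [7] / [8];  common shape = (3, 3, 1, 1)

Row-insert the values π_1, π_2, … into P one at a time, bumping the leftmost entry strictly greater than the inserted value down to the next row. The recording tableau Q records, in position (i, j), the step at which that cell was added to P.
  Insert 3 (step 1): P = [3];  Q = [1]
  Insert 1 (step 2): P = [1] / [3];  Q = [1] / [2]
  Insert 4 (step 3): P = [1, 4] / [3];  Q = [1, 3] / [2]
  Insert 8 (step 4): P = [1, 4, 8] / [3];  Q = [1, 3, 4] / [2]
  Insert 2 (step 5): P = [1, 2, 8] / [3, 4];  Q = [1, 3, 4] / [2, 5]
  Insert 7 (step 6): P = [1, 2, 7] / [3, 4, 8];  Q = [1, 3, 4] / [2, 5, 6]
  Insert 6 (step 7): P = [1, 2, 6] / [3, 4, 7] / [8];  Q = [1, 3, 4] / [2, 5, 6] / [7]
  Insert 5 (step 8): P = [1, 2, 5] / [3, 4, 6] / [7] / [8];  Q = [1, 3, 4] / [2, 5, 6] / [7] / [8]
Final shape: (3, 3, 1, 1).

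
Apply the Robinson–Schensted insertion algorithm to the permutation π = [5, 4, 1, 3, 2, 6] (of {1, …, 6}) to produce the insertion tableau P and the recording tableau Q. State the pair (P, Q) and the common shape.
P = [1, 2, 6] / [3] / [4] / [5];  Q = [1, 4, 6] / [2] / [3] / [5];  common shape = (3, 1, 1, 1)

Row-insert the values π_1, π_2, … into P one at a time, bumping the leftmost entry strictly greater than the inserted value down to the next row. The recording tableau Q records, in position (i, j), the step at which that cell was added to P.
  Insert 5 (step 1): P = [5];  Q = [1]
  Insert 4 (step 2): P = [4] / [5];  Q = [1] / [2]
  Insert 1 (step 3): P = [1] / [4] / [5];  Q = [1] / [2] / [3]
  Insert 3 (step 4): P = [1, 3] / [4] / [5];  Q = [1, 4] / [2] / [3]
  Insert 2 (step 5): P = [1, 2] / [3] / [4] / [5];  Q = [1, 4] / [2] / [3] / [5]
  Insert 6 (step 6): P = [1, 2, 6] / [3] / [4] / [5];  Q = [1, 4, 6] / [2] / [3] / [5]
Final shape: (3, 1, 1, 1).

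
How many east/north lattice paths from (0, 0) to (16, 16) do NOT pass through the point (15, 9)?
Number of paths = 590620358

Total paths from (0, 0) to (16, 16): C(32, 16) = 601080390. Paths through (15, 9): (paths (0, 0) → (15, 9)) × (paths (15, 9) → (16, 16)) = C(24, 15) · C(8, 1) = 1307504 · 8 = 10460032. Avoidance count = 601080390 − 10460032 = 590620358.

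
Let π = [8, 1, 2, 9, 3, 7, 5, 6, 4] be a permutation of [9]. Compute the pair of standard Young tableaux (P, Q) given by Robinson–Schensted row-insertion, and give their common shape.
P = [1, 2, 3, 4, 6] / [5, 9] / [7] / [8];  Q = [1, 3, 4, 6, 8] / [2, 5] / [7] / [9];  common shape = (5, 2, 1, 1)

Row-insert the values π_1, π_2, … into P one at a time, bumping the leftmost entry strictly greater than the inserted value down to the next row. The recording tableau Q records, in position (i, j), the step at which that cell was added to P.
  Insert 8 (step 1): P = [8];  Q = [1]
  Insert 1 (step 2): P = [1] / [8];  Q = [1] / [2]
  Insert 2 (step 3): P = [1, 2] / [8];  Q = [1, 3] / [2]
  Insert 9 (step 4): P = [1, 2, 9] / [8];  Q = [1, 3, 4] / [2]
  Insert 3 (step 5): P = [1, 2, 3] / [8, 9];  Q = [1, 3, 4] / [2, 5]
  Insert 7 (step 6): P = [1, 2, 3, 7] / [8, 9];  Q = [1, 3, 4, 6] / [2, 5]
  Insert 5 (step 7): P = [1, 2, 3, 5] / [7, 9] / [8];  Q = [1, 3, 4, 6] / [2, 5] / [7]
  Insert 6 (step 8): P = [1, 2, 3, 5, 6] / [7, 9] / [8];  Q = [1, 3, 4, 6, 8] / [2, 5] / [7]
  Insert 4 (step 9): P = [1, 2, 3, 4, 6] / [5, 9] / [7] / [8];  Q = [1, 3, 4, 6, 8] / [2, 5] / [7] / [9]
Final shape: (5, 2, 1, 1).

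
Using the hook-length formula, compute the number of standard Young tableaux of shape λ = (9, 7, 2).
# SYT of shape (9, 7, 2) = 322218

Hook-length formula: f^λ = n! / Π hook(c), product over all cells c of the Young diagram. For λ = (9, 7, 2), n = 18 boxes. Hook lengths by row (left-to-right, top-to-bottom): [11, 10, 8, 7, 6, 5, 4, 2, 1]; [8, 7, 5, 4, 3, 2, 1]; [2, 1]. Product of hooks = 19869696000. So f^λ = 18! / 19869696000 = 6402373705728000 / 19869696000 = 322218.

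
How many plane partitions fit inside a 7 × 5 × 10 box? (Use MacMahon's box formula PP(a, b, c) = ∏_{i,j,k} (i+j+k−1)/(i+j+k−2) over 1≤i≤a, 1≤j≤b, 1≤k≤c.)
PP(7, 5, 10) = 24648355308799872

Evaluate the triple product over i = 1..7, j = 1..5, k = 1..10. The factors are (2/1) · (3/2) · (4/3) · (5/4) · (6/5) · (7/6) · (8/7) · (9/8) · … (350 factors total). The numerators and denominators telescope so the product is an integer; carrying out the multiplication exactly gives PP(7, 5, 10) = 24648355308799872.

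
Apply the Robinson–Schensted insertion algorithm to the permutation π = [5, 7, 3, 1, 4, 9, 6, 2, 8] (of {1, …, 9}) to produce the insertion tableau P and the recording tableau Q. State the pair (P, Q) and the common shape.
P = [1, 2, 6, 8] / [3, 4, 9] / [5, 7];  Q = [1, 2, 6, 9] / [3, 5, 7] / [4, 8];  common shape = (4, 3, 2)

Row-insert the values π_1, π_2, … into P one at a time, bumping the leftmost entry strictly greater than the inserted value down to the next row. The recording tableau Q records, in position (i, j), the step at which that cell was added to P.
  Insert 5 (step 1): P = [5];  Q = [1]
  Insert 7 (step 2): P = [5, 7];  Q = [1, 2]
  Insert 3 (step 3): P = [3, 7] / [5];  Q = [1, 2] / [3]
  Insert 1 (step 4): P = [1, 7] / [3] / [5];  Q = [1, 2] / [3] / [4]
  Insert 4 (step 5): P = [1, 4] / [3, 7] / [5];  Q = [1, 2] / [3, 5] / [4]
  Insert 9 (step 6): P = [1, 4, 9] / [3, 7] / [5];  Q = [1, 2, 6] / [3, 5] / [4]
  Insert 6 (step 7): P = [1, 4, 6] / [3, 7, 9] / [5];  Q = [1, 2, 6] / [3, 5, 7] / [4]
  Insert 2 (step 8): P = [1, 2, 6] / [3, 4, 9] / [5, 7];  Q = [1, 2, 6] / [3, 5, 7] / [4, 8]
  Insert 8 (step 9): P = [1, 2, 6, 8] / [3, 4, 9] / [5, 7];  Q = [1, 2, 6, 9] / [3, 5, 7] / [4, 8]
Final shape: (4, 3, 2).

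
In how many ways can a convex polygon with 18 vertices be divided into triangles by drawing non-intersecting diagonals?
C_16 = 35357670

These polygon triangulations are counted by the Catalan number C_n = (1/(n + 1)) · C(2n, n). For n = 16: C_16 = (1/17) · C(32, 16) = 601080390/17 = 35357670.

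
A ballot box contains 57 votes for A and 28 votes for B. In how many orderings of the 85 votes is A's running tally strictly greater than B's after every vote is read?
Strict-lead orderings = 7778530411333396100664

Total orderings of the 85 votes with 57 for A: C(85, 57) = 22799140860804781674360. By the Bertrand ballot formula (Cycle Lemma / reflection principle), the number of orderings in which A is strictly ahead of B throughout is (p − q)/(p + q) · C(p + q, p) = (57 − 28)/(57 + 28) · 22799140860804781674360 = 7778530411333396100664.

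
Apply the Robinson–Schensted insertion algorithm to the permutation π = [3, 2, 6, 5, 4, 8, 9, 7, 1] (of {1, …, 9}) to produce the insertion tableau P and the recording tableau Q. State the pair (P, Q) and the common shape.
P = [1, 4, 7, 9] / [2, 5, 8] / [3] / [6];  Q = [1, 3, 6, 7] / [2, 4, 8] / [5] / [9];  common shape = (4, 3, 1, 1)

Row-insert the values π_1, π_2, … into P one at a time, bumping the leftmost entry strictly greater than the inserted value down to the next row. The recording tableau Q records, in position (i, j), the step at which that cell was added to P.
  Insert 3 (step 1): P = [3];  Q = [1]
  Insert 2 (step 2): P = [2] / [3];  Q = [1] / [2]
  Insert 6 (step 3): P = [2, 6] / [3];  Q = [1, 3] / [2]
  Insert 5 (step 4): P = [2, 5] / [3, 6];  Q = [1, 3] / [2, 4]
  Insert 4 (step 5): P = [2, 4] / [3, 5] / [6];  Q = [1, 3] / [2, 4] / [5]
  Insert 8 (step 6): P = [2, 4, 8] / [3, 5] / [6];  Q = [1, 3, 6] / [2, 4] / [5]
  Insert 9 (step 7): P = [2, 4, 8, 9] / [3, 5] / [6];  Q = [1, 3, 6, 7] / [2, 4] / [5]
  Insert 7 (step 8): P = [2, 4, 7, 9] / [3, 5, 8] / [6];  Q = [1, 3, 6, 7] / [2, 4, 8] / [5]
  Insert 1 (step 9): P = [1, 4, 7, 9] / [2, 5, 8] / [3] / [6];  Q = [1, 3, 6, 7] / [2, 4, 8] / [5] / [9]
Final shape: (4, 3, 1, 1).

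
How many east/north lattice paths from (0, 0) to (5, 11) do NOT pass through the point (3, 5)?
Number of paths = 2800

Total paths from (0, 0) to (5, 11): C(16, 5) = 4368. Paths through (3, 5): (paths (0, 0) → (3, 5)) × (paths (3, 5) → (5, 11)) = C(8, 3) · C(8, 2) = 56 · 28 = 1568. Avoidance count = 4368 − 1568 = 2800.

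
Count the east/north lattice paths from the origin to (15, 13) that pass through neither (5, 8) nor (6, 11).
Number of paths = 33179759

Inclusion–exclusion. Total paths: C(28, 15) = 37442160. Through P₁: C(13, 5)·C(15, 10) = 3864861. Through P₂: C(17, 6)·C(11, 9) = 680680. Since P₁ is strictly southwest of P₂, a monotone path through both must visit P₁ then P₂; paths through both = C(13, 5)·C(4, 1)·C(11, 9) = 283140. Avoid both = 37442160 − 3864861 − 680680 + 283140 = 33179759.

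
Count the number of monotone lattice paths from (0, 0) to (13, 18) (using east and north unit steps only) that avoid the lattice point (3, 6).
Number of paths = 151934811

Total paths from (0, 0) to (13, 18): C(31, 13) = 206253075. Paths through (3, 6): (paths (0, 0) → (3, 6)) × (paths (3, 6) → (13, 18)) = C(9, 3) · C(22, 10) = 84 · 646646 = 54318264. Avoidance count = 206253075 − 54318264 = 151934811.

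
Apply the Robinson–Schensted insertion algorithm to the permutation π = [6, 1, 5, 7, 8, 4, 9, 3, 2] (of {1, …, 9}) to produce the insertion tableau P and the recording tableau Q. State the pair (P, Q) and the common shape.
P = [1, 2, 7, 8, 9] / [3] / [4] / [5] / [6];  Q = [1, 3, 4, 5, 7] / [2] / [6] / [8] / [9];  common shape = (5, 1, 1, 1, 1)

Row-insert the values π_1, π_2, … into P one at a time, bumping the leftmost entry strictly greater than the inserted value down to the next row. The recording tableau Q records, in position (i, j), the step at which that cell was added to P.
  Insert 6 (step 1): P = [6];  Q = [1]
  Insert 1 (step 2): P = [1] / [6];  Q = [1] / [2]
  Insert 5 (step 3): P = [1, 5] / [6];  Q = [1, 3] / [2]
  Insert 7 (step 4): P = [1, 5, 7] / [6];  Q = [1, 3, 4] / [2]
  Insert 8 (step 5): P = [1, 5, 7, 8] / [6];  Q = [1, 3, 4, 5] / [2]
  Insert 4 (step 6): P = [1, 4, 7, 8] / [5] / [6];  Q = [1, 3, 4, 5] / [2] / [6]
  Insert 9 (step 7): P = [1, 4, 7, 8, 9] / [5] / [6];  Q = [1, 3, 4, 5, 7] / [2] / [6]
  Insert 3 (step 8): P = [1, 3, 7, 8, 9] / [4] / [5] / [6];  Q = [1, 3, 4, 5, 7] / [2] / [6] / [8]
  Insert 2 (step 9): P = [1, 2, 7, 8, 9] / [3] / [4] / [5] / [6];  Q = [1, 3, 4, 5, 7] / [2] / [6] / [8] / [9]
Final shape: (5, 1, 1, 1, 1).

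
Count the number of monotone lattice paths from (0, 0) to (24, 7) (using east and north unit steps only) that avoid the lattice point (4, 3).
Number of paths = 2257665

Total paths from (0, 0) to (24, 7): C(31, 24) = 2629575. Paths through (4, 3): (paths (0, 0) → (4, 3)) × (paths (4, 3) → (24, 7)) = C(7, 4) · C(24, 20) = 35 · 10626 = 371910. Avoidance count = 2629575 − 371910 = 2257665.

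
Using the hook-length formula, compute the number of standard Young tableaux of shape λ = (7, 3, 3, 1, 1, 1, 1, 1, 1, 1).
# SYT of shape (7, 3, 3, 1, 1, 1, 1, 1, 1, 1) = 17005950

Hook-length formula: f^λ = n! / Π hook(c), product over all cells c of the Young diagram. For λ = (7, 3, 3, 1, 1, 1, 1, 1, 1, 1), n = 20 boxes. Hook lengths by row (left-to-right, top-to-bottom): [16, 8, 7, 4, 3, 2, 1]; [11, 3, 2]; [10, 2, 1]; [7]; [6]; [5]; [4]; [3]; [2]; [1]. Product of hooks = 143061811200. So f^λ = 20! / 143061811200 = 2432902008176640000 / 143061811200 = 17005950.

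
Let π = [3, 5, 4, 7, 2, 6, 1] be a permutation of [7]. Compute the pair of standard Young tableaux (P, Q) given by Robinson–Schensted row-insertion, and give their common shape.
P = [1, 4, 6] / [2, 7] / [3] / [5];  Q = [1, 2, 4] / [3, 6] / [5] / [7];  common shape = (3, 2, 1, 1)

Row-insert the values π_1, π_2, … into P one at a time, bumping the leftmost entry strictly greater than the inserted value down to the next row. The recording tableau Q records, in position (i, j), the step at which that cell was added to P.
  Insert 3 (step 1): P = [3];  Q = [1]
  Insert 5 (step 2): P = [3, 5];  Q = [1, 2]
  Insert 4 (step 3): P = [3, 4] / [5];  Q = [1, 2] / [3]
  Insert 7 (step 4): P = [3, 4, 7] / [5];  Q = [1, 2, 4] / [3]
  Insert 2 (step 5): P = [2, 4, 7] / [3] / [5];  Q = [1, 2, 4] / [3] / [5]
  Insert 6 (step 6): P = [2, 4, 6] / [3, 7] / [5];  Q = [1, 2, 4] / [3, 6] / [5]
  Insert 1 (step 7): P = [1, 4, 6] / [2, 7] / [3] / [5];  Q = [1, 2, 4] / [3, 6] / [5] / [7]
Final shape: (3, 2, 1, 1).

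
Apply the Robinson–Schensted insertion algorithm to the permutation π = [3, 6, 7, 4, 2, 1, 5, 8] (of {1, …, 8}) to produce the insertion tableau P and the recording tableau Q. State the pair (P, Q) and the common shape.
P = [1, 4, 5, 8] / [2, 7] / [3] / [6];  Q = [1, 2, 3, 8] / [4, 7] / [5] / [6];  common shape = (4, 2, 1, 1)

Row-insert the values π_1, π_2, … into P one at a time, bumping the leftmost entry strictly greater than the inserted value down to the next row. The recording tableau Q records, in position (i, j), the step at which that cell was added to P.
  Insert 3 (step 1): P = [3];  Q = [1]
  Insert 6 (step 2): P = [3, 6];  Q = [1, 2]
  Insert 7 (step 3): P = [3, 6, 7];  Q = [1, 2, 3]
  Insert 4 (step 4): P = [3, 4, 7] / [6];  Q = [1, 2, 3] / [4]
  Insert 2 (step 5): P = [2, 4, 7] / [3] / [6];  Q = [1, 2, 3] / [4] / [5]
  Insert 1 (step 6): P = [1, 4, 7] / [2] / [3] / [6];  Q = [1, 2, 3] / [4] / [5] / [6]
  Insert 5 (step 7): P = [1, 4, 5] / [2, 7] / [3] / [6];  Q = [1, 2, 3] / [4, 7] / [5] / [6]
  Insert 8 (step 8): P = [1, 4, 5, 8] / [2, 7] / [3] / [6];  Q = [1, 2, 3, 8] / [4, 7] / [5] / [6]
Final shape: (4, 2, 1, 1).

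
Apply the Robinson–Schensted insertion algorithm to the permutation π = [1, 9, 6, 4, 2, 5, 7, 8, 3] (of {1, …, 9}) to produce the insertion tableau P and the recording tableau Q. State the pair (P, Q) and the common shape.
P = [1, 2, 3, 7, 8] / [4, 5] / [6] / [9];  Q = [1, 2, 6, 7, 8] / [3, 9] / [4] / [5];  common shape = (5, 2, 1, 1)

Row-insert the values π_1, π_2, … into P one at a time, bumping the leftmost entry strictly greater than the inserted value down to the next row. The recording tableau Q records, in position (i, j), the step at which that cell was added to P.
  Insert 1 (step 1): P = [1];  Q = [1]
  Insert 9 (step 2): P = [1, 9];  Q = [1, 2]
  Insert 6 (step 3): P = [1, 6] / [9];  Q = [1, 2] / [3]
  Insert 4 (step 4): P = [1, 4] / [6] / [9];  Q = [1, 2] / [3] / [4]
  Insert 2 (step 5): P = [1, 2] / [4] / [6] / [9];  Q = [1, 2] / [3] / [4] / [5]
  Insert 5 (step 6): P = [1, 2, 5] / [4] / [6] / [9];  Q = [1, 2, 6] / [3] / [4] / [5]
  Insert 7 (step 7): P = [1, 2, 5, 7] / [4] / [6] / [9];  Q = [1, 2, 6, 7] / [3] / [4] / [5]
  Insert 8 (step 8): P = [1, 2, 5, 7, 8] / [4] / [6] / [9];  Q = [1, 2, 6, 7, 8] / [3] / [4] / [5]
  Insert 3 (step 9): P = [1, 2, 3, 7, 8] / [4, 5] / [6] / [9];  Q = [1, 2, 6, 7, 8] / [3, 9] / [4] / [5]
Final shape: (5, 2, 1, 1).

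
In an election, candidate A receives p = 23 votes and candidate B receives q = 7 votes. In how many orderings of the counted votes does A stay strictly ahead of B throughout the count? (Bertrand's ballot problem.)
Strict-lead orderings = 1085760

Total orderings of the 30 votes with 23 for A: C(30, 23) = 2035800. By the Bertrand ballot formula (Cycle Lemma / reflection principle), the number of orderings in which A is strictly ahead of B throughout is (p − q)/(p + q) · C(p + q, p) = (23 − 7)/(23 + 7) · 2035800 = 1085760.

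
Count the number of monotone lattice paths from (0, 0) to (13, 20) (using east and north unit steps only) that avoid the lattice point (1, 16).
Number of paths = 573135500

Total paths from (0, 0) to (13, 20): C(33, 13) = 573166440. Paths through (1, 16): (paths (0, 0) → (1, 16)) × (paths (1, 16) → (13, 20)) = C(17, 1) · C(16, 12) = 17 · 1820 = 30940. Avoidance count = 573166440 − 30940 = 573135500.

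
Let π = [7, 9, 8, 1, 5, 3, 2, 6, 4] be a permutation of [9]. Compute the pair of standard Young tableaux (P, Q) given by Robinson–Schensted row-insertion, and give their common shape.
P = [1, 2, 4] / [3, 6] / [5, 8] / [7] / [9];  Q = [1, 2, 8] / [3, 5] / [4, 9] / [6] / [7];  common shape = (3, 2, 2, 1, 1)

Row-insert the values π_1, π_2, … into P one at a time, bumping the leftmost entry strictly greater than the inserted value down to the next row. The recording tableau Q records, in position (i, j), the step at which that cell was added to P.
  Insert 7 (step 1): P = [7];  Q = [1]
  Insert 9 (step 2): P = [7, 9];  Q = [1, 2]
  Insert 8 (step 3): P = [7, 8] / [9];  Q = [1, 2] / [3]
  Insert 1 (step 4): P = [1, 8] / [7] / [9];  Q = [1, 2] / [3] / [4]
  Insert 5 (step 5): P = [1, 5] / [7, 8] / [9];  Q = [1, 2] / [3, 5] / [4]
  Insert 3 (step 6): P = [1, 3] / [5, 8] / [7] / [9];  Q = [1, 2] / [3, 5] / [4] / [6]
  Insert 2 (step 7): P = [1, 2] / [3, 8] / [5] / [7] / [9];  Q = [1, 2] / [3, 5] / [4] / [6] / [7]
  Insert 6 (step 8): P = [1, 2, 6] / [3, 8] / [5] / [7] / [9];  Q = [1, 2, 8] / [3, 5] / [4] / [6] / [7]
  Insert 4 (step 9): P = [1, 2, 4] / [3, 6] / [5, 8] / [7] / [9];  Q = [1, 2, 8] / [3, 5] / [4, 9] / [6] / [7]
Final shape: (3, 2, 2, 1, 1).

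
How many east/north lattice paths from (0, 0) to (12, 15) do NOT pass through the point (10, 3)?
Number of paths = 17357834

Total paths from (0, 0) to (12, 15): C(27, 12) = 17383860. Paths through (10, 3): (paths (0, 0) → (10, 3)) × (paths (10, 3) → (12, 15)) = C(13, 10) · C(14, 2) = 286 · 91 = 26026. Avoidance count = 17383860 − 26026 = 17357834.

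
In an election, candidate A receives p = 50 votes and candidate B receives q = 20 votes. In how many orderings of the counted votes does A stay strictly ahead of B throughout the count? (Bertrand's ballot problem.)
Strict-lead orderings = 69379115855424804

Total orderings of the 70 votes with 50 for A: C(70, 50) = 161884603662657876. By the Bertrand ballot formula (Cycle Lemma / reflection principle), the number of orderings in which A is strictly ahead of B throughout is (p − q)/(p + q) · C(p + q, p) = (50 − 20)/(50 + 20) · 161884603662657876 = 69379115855424804.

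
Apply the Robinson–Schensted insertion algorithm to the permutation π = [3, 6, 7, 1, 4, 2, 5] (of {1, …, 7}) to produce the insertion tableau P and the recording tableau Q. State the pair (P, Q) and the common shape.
P = [1, 2, 5] / [3, 4, 7] / [6];  Q = [1, 2, 3] / [4, 5, 7] / [6];  common shape = (3, 3, 1)

Row-insert the values π_1, π_2, … into P one at a time, bumping the leftmost entry strictly greater than the inserted value down to the next row. The recording tableau Q records, in position (i, j), the step at which that cell was added to P.
  Insert 3 (step 1): P = [3];  Q = [1]
  Insert 6 (step 2): P = [3, 6];  Q = [1, 2]
  Insert 7 (step 3): P = [3, 6, 7];  Q = [1, 2, 3]
  Insert 1 (step 4): P = [1, 6, 7] / [3];  Q = [1, 2, 3] / [4]
  Insert 4 (step 5): P = [1, 4, 7] / [3, 6];  Q = [1, 2, 3] / [4, 5]
  Insert 2 (step 6): P = [1, 2, 7] / [3, 4] / [6];  Q = [1, 2, 3] / [4, 5] / [6]
  Insert 5 (step 7): P = [1, 2, 5] / [3, 4, 7] / [6];  Q = [1, 2, 3] / [4, 5, 7] / [6]
Final shape: (3, 3, 1).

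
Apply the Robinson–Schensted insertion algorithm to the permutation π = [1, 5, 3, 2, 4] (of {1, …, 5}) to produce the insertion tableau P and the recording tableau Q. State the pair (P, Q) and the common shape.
P = [1, 2, 4] / [3] / [5];  Q = [1, 2, 5] / [3] / [4];  common shape = (3, 1, 1)

Row-insert the values π_1, π_2, … into P one at a time, bumping the leftmost entry strictly greater than the inserted value down to the next row. The recording tableau Q records, in position (i, j), the step at which that cell was added to P.
  Insert 1 (step 1): P = [1];  Q = [1]
  Insert 5 (step 2): P = [1, 5];  Q = [1, 2]
  Insert 3 (step 3): P = [1, 3] / [5];  Q = [1, 2] / [3]
  Insert 2 (step 4): P = [1, 2] / [3] / [5];  Q = [1, 2] / [3] / [4]
  Insert 4 (step 5): P = [1, 2, 4] / [3] / [5];  Q = [1, 2, 5] / [3] / [4]
Final shape: (3, 1, 1).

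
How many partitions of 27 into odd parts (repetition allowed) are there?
p_odd(27) = 192

Enumerate partitions using only odd parts via the recurrence o(n, m) = o(n, m−2) + o(n−m, m) over odd m, starting from the largest odd part ≤ n. This gives p_odd(27) = 192. (Euler's theorem: equals the count of distinct-part partitions.)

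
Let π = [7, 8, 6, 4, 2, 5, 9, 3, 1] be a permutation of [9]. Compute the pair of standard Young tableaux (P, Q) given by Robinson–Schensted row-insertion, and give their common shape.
P = [1, 3, 9] / [2, 5] / [4, 8] / [6] / [7];  Q = [1, 2, 7] / [3, 6] / [4, 8] / [5] / [9];  common shape = (3, 2, 2, 1, 1)

Row-insert the values π_1, π_2, … into P one at a time, bumping the leftmost entry strictly greater than the inserted value down to the next row. The recording tableau Q records, in position (i, j), the step at which that cell was added to P.
  Insert 7 (step 1): P = [7];  Q = [1]
  Insert 8 (step 2): P = [7, 8];  Q = [1, 2]
  Insert 6 (step 3): P = [6, 8] / [7];  Q = [1, 2] / [3]
  Insert 4 (step 4): P = [4, 8] / [6] / [7];  Q = [1, 2] / [3] / [4]
  Insert 2 (step 5): P = [2, 8] / [4] / [6] / [7];  Q = [1, 2] / [3] / [4] / [5]
  Insert 5 (step 6): P = [2, 5] / [4, 8] / [6] / [7];  Q = [1, 2] / [3, 6] / [4] / [5]
  Insert 9 (step 7): P = [2, 5, 9] / [4, 8] / [6] / [7];  Q = [1, 2, 7] / [3, 6] / [4] / [5]
  Insert 3 (step 8): P = [2, 3, 9] / [4, 5] / [6, 8] / [7];  Q = [1, 2, 7] / [3, 6] / [4, 8] / [5]
  Insert 1 (step 9): P = [1, 3, 9] / [2, 5] / [4, 8] / [6] / [7];  Q = [1, 2, 7] / [3, 6] / [4, 8] / [5] / [9]
Final shape: (3, 2, 2, 1, 1).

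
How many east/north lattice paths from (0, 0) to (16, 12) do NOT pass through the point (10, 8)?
Number of paths = 21232575

Total paths from (0, 0) to (16, 12): C(28, 16) = 30421755. Paths through (10, 8): (paths (0, 0) → (10, 8)) × (paths (10, 8) → (16, 12)) = C(18, 10) · C(10, 6) = 43758 · 210 = 9189180. Avoidance count = 30421755 − 9189180 = 21232575.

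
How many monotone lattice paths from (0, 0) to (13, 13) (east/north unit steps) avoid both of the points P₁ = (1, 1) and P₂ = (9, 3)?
Number of paths = 4862158

Inclusion–exclusion. Total paths: C(26, 13) = 10400600. Through P₁: C(2, 1)·C(24, 12) = 5408312. Through P₂: C(12, 9)·C(14, 4) = 220220. Since P₁ is strictly southwest of P₂, a monotone path through both must visit P₁ then P₂; paths through both = C(2, 1)·C(10, 8)·C(14, 4) = 90090. Avoid both = 10400600 − 5408312 − 220220 + 90090 = 4862158.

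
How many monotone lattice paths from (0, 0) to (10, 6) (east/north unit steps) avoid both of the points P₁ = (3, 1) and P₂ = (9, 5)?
Number of paths = 2516

Inclusion–exclusion. Total paths: C(16, 10) = 8008. Through P₁: C(4, 3)·C(12, 7) = 3168. Through P₂: C(14, 9)·C(2, 1) = 4004. Since P₁ is strictly southwest of P₂, a monotone path through both must visit P₁ then P₂; paths through both = C(4, 3)·C(10, 6)·C(2, 1) = 1680. Avoid both = 8008 − 3168 − 4004 + 1680 = 2516.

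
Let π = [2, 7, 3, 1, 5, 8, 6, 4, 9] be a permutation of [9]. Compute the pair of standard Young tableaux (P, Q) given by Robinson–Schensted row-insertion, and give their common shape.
P = [1, 3, 4, 6, 9] / [2, 5] / [7, 8];  Q = [1, 2, 5, 6, 9] / [3, 7] / [4, 8];  common shape = (5, 2, 2)

Row-insert the values π_1, π_2, … into P one at a time, bumping the leftmost entry strictly greater than the inserted value down to the next row. The recording tableau Q records, in position (i, j), the step at which that cell was added to P.
  Insert 2 (step 1): P = [2];  Q = [1]
  Insert 7 (step 2): P = [2, 7];  Q = [1, 2]
  Insert 3 (step 3): P = [2, 3] / [7];  Q = [1, 2] / [3]
  Insert 1 (step 4): P = [1, 3] / [2] / [7];  Q = [1, 2] / [3] / [4]
  Insert 5 (step 5): P = [1, 3, 5] / [2] / [7];  Q = [1, 2, 5] / [3] / [4]
  Insert 8 (step 6): P = [1, 3, 5, 8] / [2] / [7];  Q = [1, 2, 5, 6] / [3] / [4]
  Insert 6 (step 7): P = [1, 3, 5, 6] / [2, 8] / [7];  Q = [1, 2, 5, 6] / [3, 7] / [4]
  Insert 4 (step 8): P = [1, 3, 4, 6] / [2, 5] / [7, 8];  Q = [1, 2, 5, 6] / [3, 7] / [4, 8]
  Insert 9 (step 9): P = [1, 3, 4, 6, 9] / [2, 5] / [7, 8];  Q = [1, 2, 5, 6, 9] / [3, 7] / [4, 8]
Final shape: (5, 2, 2).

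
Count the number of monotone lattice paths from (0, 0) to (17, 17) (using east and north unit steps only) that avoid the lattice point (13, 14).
Number of paths = 1631565720

Total paths from (0, 0) to (17, 17): C(34, 17) = 2333606220. Paths through (13, 14): (paths (0, 0) → (13, 14)) × (paths (13, 14) → (17, 17)) = C(27, 13) · C(7, 4) = 20058300 · 35 = 702040500. Avoidance count = 2333606220 − 702040500 = 1631565720.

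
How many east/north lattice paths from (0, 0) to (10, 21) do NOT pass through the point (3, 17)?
Number of paths = 43975965

Total paths from (0, 0) to (10, 21): C(31, 10) = 44352165. Paths through (3, 17): (paths (0, 0) → (3, 17)) × (paths (3, 17) → (10, 21)) = C(20, 3) · C(11, 7) = 1140 · 330 = 376200. Avoidance count = 44352165 − 376200 = 43975965.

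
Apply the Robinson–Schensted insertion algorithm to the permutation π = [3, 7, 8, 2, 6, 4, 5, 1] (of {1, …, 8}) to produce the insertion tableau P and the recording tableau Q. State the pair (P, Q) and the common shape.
P = [1, 4, 5] / [2, 6, 8] / [3] / [7];  Q = [1, 2, 3] / [4, 5, 7] / [6] / [8];  common shape = (3, 3, 1, 1)

Row-insert the values π_1, π_2, … into P one at a time, bumping the leftmost entry strictly greater than the inserted value down to the next row. The recording tableau Q records, in position (i, j), the step at which that cell was added to P.
  Insert 3 (step 1): P = [3];  Q = [1]
  Insert 7 (step 2): P = [3, 7];  Q = [1, 2]
  Insert 8 (step 3): P = [3, 7, 8];  Q = [1, 2, 3]
  Insert 2 (step 4): P = [2, 7, 8] / [3];  Q = [1, 2, 3] / [4]
  Insert 6 (step 5): P = [2, 6, 8] / [3, 7];  Q = [1, 2, 3] / [4, 5]
  Insert 4 (step 6): P = [2, 4, 8] / [3, 6] / [7];  Q = [1, 2, 3] / [4, 5] / [6]
  Insert 5 (step 7): P = [2, 4, 5] / [3, 6, 8] / [7];  Q = [1, 2, 3] / [4, 5, 7] / [6]
  Insert 1 (step 8): P = [1, 4, 5] / [2, 6, 8] / [3] / [7];  Q = [1, 2, 3] / [4, 5, 7] / [6] / [8]
Final shape: (3, 3, 1, 1).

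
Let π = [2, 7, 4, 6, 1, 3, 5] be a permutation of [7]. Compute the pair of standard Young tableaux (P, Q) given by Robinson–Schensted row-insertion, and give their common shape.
P = [1, 3, 5] / [2, 4, 6] / [7];  Q = [1, 2, 4] / [3, 6, 7] / [5];  common shape = (3, 3, 1)

Row-insert the values π_1, π_2, … into P one at a time, bumping the leftmost entry strictly greater than the inserted value down to the next row. The recording tableau Q records, in position (i, j), the step at which that cell was added to P.
  Insert 2 (step 1): P = [2];  Q = [1]
  Insert 7 (step 2): P = [2, 7];  Q = [1, 2]
  Insert 4 (step 3): P = [2, 4] / [7];  Q = [1, 2] / [3]
  Insert 6 (step 4): P = [2, 4, 6] / [7];  Q = [1, 2, 4] / [3]
  Insert 1 (step 5): P = [1, 4, 6] / [2] / [7];  Q = [1, 2, 4] / [3] / [5]
  Insert 3 (step 6): P = [1, 3, 6] / [2, 4] / [7];  Q = [1, 2, 4] / [3, 6] / [5]
  Insert 5 (step 7): P = [1, 3, 5] / [2, 4, 6] / [7];  Q = [1, 2, 4] / [3, 6, 7] / [5]
Final shape: (3, 3, 1).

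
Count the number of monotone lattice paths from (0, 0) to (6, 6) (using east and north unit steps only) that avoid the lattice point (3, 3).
Number of paths = 524

Total paths from (0, 0) to (6, 6): C(12, 6) = 924. Paths through (3, 3): (paths (0, 0) → (3, 3)) × (paths (3, 3) → (6, 6)) = C(6, 3) · C(6, 3) = 20 · 20 = 400. Avoidance count = 924 − 400 = 524.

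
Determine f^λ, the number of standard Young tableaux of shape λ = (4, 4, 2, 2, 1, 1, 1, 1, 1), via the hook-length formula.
# SYT of shape (4, 4, 2, 2, 1, 1, 1, 1, 1) = 556920

Hook-length formula: f^λ = n! / Π hook(c), product over all cells c of the Young diagram. For λ = (4, 4, 2, 2, 1, 1, 1, 1, 1), n = 17 boxes. Hook lengths by row (left-to-right, top-to-bottom): [12, 6, 3, 2]; [11, 5, 2, 1]; [8, 2]; [7, 1]; [5]; [4]; [3]; [2]; [1]. Product of hooks = 638668800. So f^λ = 17! / 638668800 = 355687428096000 / 638668800 = 556920.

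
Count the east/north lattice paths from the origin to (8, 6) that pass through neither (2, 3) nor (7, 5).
Number of paths = 999

Inclusion–exclusion. Total paths: C(14, 8) = 3003. Through P₁: C(5, 2)·C(9, 6) = 840. Through P₂: C(12, 7)·C(2, 1) = 1584. Since P₁ is strictly southwest of P₂, a monotone path through both must visit P₁ then P₂; paths through both = C(5, 2)·C(7, 5)·C(2, 1) = 420. Avoid both = 3003 − 840 − 1584 + 420 = 999.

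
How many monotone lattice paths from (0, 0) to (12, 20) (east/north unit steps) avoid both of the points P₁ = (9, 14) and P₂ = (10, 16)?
Number of paths = 114246405

Inclusion–exclusion. Total paths: C(32, 12) = 225792840. Through P₁: C(23, 9)·C(9, 3) = 68643960. Through P₂: C(26, 10)·C(6, 2) = 79676025. Since P₁ is strictly southwest of P₂, a monotone path through both must visit P₁ then P₂; paths through both = C(23, 9)·C(3, 1)·C(6, 2) = 36773550. Avoid both = 225792840 − 68643960 − 79676025 + 36773550 = 114246405.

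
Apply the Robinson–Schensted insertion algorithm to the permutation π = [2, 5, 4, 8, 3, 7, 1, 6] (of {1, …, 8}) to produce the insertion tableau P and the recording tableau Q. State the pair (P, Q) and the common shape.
P = [1, 3, 6] / [2, 7] / [4, 8] / [5];  Q = [1, 2, 4] / [3, 6] / [5, 8] / [7];  common shape = (3, 2, 2, 1)

Row-insert the values π_1, π_2, … into P one at a time, bumping the leftmost entry strictly greater than the inserted value down to the next row. The recording tableau Q records, in position (i, j), the step at which that cell was added to P.
  Insert 2 (step 1): P = [2];  Q = [1]
  Insert 5 (step 2): P = [2, 5];  Q = [1, 2]
  Insert 4 (step 3): P = [2, 4] / [5];  Q = [1, 2] / [3]
  Insert 8 (step 4): P = [2, 4, 8] / [5];  Q = [1, 2, 4] / [3]
  Insert 3 (step 5): P = [2, 3, 8] / [4] / [5];  Q = [1, 2, 4] / [3] / [5]
  Insert 7 (step 6): P = [2, 3, 7] / [4, 8] / [5];  Q = [1, 2, 4] / [3, 6] / [5]
  Insert 1 (step 7): P = [1, 3, 7] / [2, 8] / [4] / [5];  Q = [1, 2, 4] / [3, 6] / [5] / [7]
  Insert 6 (step 8): P = [1, 3, 6] / [2, 7] / [4, 8] / [5];  Q = [1, 2, 4] / [3, 6] / [5, 8] / [7]
Final shape: (3, 2, 2, 1).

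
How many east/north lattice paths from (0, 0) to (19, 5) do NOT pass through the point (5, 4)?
Number of paths = 40614

Total paths from (0, 0) to (19, 5): C(24, 19) = 42504. Paths through (5, 4): (paths (0, 0) → (5, 4)) × (paths (5, 4) → (19, 5)) = C(9, 5) · C(15, 14) = 126 · 15 = 1890. Avoidance count = 42504 − 1890 = 40614.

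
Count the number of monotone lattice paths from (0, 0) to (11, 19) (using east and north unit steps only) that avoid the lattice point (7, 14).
Number of paths = 39976020

Total paths from (0, 0) to (11, 19): C(30, 11) = 54627300. Paths through (7, 14): (paths (0, 0) → (7, 14)) × (paths (7, 14) → (11, 19)) = C(21, 7) · C(9, 4) = 116280 · 126 = 14651280. Avoidance count = 54627300 − 14651280 = 39976020.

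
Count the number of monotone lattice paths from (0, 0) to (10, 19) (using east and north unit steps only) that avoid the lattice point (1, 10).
Number of paths = 19495190

Total paths from (0, 0) to (10, 19): C(29, 10) = 20030010. Paths through (1, 10): (paths (0, 0) → (1, 10)) × (paths (1, 10) → (10, 19)) = C(11, 1) · C(18, 9) = 11 · 48620 = 534820. Avoidance count = 20030010 − 534820 = 19495190.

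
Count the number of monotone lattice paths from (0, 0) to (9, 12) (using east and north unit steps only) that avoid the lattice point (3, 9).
Number of paths = 275450

Total paths from (0, 0) to (9, 12): C(21, 9) = 293930. Paths through (3, 9): (paths (0, 0) → (3, 9)) × (paths (3, 9) → (9, 12)) = C(12, 3) · C(9, 6) = 220 · 84 = 18480. Avoidance count = 293930 − 18480 = 275450.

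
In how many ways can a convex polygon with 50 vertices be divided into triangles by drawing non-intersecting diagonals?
C_48 = 131327898242169365477991900

These polygon triangulations are counted by the Catalan number C_n = (1/(n + 1)) · C(2n, n). For n = 48: C_48 = (1/49) · C(96, 48) = 6435067013866298908421603100/49 = 131327898242169365477991900.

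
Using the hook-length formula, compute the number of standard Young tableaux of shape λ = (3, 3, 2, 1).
# SYT of shape (3, 3, 2, 1) = 168

Hook-length formula: f^λ = n! / Π hook(c), product over all cells c of the Young diagram. For λ = (3, 3, 2, 1), n = 9 boxes. Hook lengths by row (left-to-right, top-to-bottom): [6, 4, 2]; [5, 3, 1]; [3, 1]; [1]. Product of hooks = 2160. So f^λ = 9! / 2160 = 362880 / 2160 = 168.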